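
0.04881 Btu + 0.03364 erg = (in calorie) 12.31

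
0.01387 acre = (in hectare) 0.005613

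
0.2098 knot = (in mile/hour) 0.2414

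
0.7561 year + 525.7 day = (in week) 114.5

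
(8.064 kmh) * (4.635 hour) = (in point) 1.059e+08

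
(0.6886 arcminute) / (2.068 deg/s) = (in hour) 1.542e-06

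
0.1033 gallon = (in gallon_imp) 0.08602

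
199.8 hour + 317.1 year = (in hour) 2.778e+06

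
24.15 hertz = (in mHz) 2.415e+04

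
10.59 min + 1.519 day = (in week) 0.2181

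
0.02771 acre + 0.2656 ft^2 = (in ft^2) 1207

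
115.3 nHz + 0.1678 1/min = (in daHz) 0.0002797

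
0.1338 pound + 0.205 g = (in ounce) 2.148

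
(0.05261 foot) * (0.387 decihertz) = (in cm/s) 0.06206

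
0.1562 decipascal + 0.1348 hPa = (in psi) 0.001957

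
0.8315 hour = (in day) 0.03465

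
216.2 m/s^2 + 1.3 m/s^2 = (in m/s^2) 217.5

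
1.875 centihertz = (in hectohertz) 0.0001875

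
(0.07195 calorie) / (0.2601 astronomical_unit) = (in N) 7.737e-12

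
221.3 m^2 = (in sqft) 2382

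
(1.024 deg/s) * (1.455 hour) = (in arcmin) 3.218e+05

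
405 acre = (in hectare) 163.9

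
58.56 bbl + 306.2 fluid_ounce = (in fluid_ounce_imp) 3.28e+05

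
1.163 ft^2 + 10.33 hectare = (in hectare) 10.33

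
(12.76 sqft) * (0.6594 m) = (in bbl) 4.917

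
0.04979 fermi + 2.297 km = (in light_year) 2.428e-13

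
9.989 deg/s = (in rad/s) 0.1743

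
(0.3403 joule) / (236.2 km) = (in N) 1.441e-06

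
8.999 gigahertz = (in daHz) 8.999e+08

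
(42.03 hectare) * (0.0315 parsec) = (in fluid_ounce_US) 1.381e+25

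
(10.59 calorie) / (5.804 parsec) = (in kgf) 2.523e-17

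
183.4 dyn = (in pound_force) 0.0004123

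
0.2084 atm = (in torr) 158.4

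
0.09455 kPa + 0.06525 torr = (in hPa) 1.032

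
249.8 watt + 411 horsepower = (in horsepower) 411.3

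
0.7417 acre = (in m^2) 3002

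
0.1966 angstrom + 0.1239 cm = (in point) 3.512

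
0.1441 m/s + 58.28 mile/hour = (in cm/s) 2620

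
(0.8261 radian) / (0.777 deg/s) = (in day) 0.0007051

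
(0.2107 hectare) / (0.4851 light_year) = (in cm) 4.591e-11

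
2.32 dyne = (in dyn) 2.32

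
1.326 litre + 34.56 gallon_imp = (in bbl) 0.9966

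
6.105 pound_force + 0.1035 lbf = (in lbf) 6.208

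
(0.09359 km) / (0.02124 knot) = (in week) 0.01416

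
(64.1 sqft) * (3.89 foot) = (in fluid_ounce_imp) 2.485e+05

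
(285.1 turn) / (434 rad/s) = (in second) 4.128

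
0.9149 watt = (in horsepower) 0.001227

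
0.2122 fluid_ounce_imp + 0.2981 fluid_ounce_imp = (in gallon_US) 0.00383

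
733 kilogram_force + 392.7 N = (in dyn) 7.581e+08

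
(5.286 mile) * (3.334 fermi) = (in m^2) 2.836e-11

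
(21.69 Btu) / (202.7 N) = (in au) 7.547e-10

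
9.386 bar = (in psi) 136.1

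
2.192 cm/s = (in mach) 6.438e-05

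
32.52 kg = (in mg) 3.252e+07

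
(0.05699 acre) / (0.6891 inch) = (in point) 3.735e+07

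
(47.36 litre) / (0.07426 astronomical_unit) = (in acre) 1.053e-15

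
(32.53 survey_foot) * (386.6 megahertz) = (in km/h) 1.38e+10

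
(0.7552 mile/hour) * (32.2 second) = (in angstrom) 1.087e+11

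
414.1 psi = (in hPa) 2.855e+04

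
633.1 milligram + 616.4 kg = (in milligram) 6.164e+08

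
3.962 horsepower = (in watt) 2954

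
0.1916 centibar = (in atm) 0.001891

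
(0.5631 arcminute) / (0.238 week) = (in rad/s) 1.138e-09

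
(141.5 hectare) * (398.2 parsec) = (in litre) 1.739e+28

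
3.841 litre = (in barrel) 0.02416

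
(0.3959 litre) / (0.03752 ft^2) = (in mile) 7.057e-05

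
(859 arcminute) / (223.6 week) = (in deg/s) 1.059e-07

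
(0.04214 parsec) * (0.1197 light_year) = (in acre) 3.639e+26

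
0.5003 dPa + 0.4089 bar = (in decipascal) 4.089e+05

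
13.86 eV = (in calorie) 5.307e-19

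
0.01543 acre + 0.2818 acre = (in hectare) 0.1203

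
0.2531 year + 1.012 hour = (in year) 0.2532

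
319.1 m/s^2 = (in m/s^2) 319.1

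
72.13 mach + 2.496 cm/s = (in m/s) 2.456e+04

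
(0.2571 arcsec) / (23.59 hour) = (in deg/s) 8.409e-10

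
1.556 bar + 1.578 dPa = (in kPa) 155.6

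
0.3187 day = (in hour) 7.649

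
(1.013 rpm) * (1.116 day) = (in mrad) 1.023e+07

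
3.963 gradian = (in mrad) 62.25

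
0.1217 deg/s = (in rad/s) 0.002124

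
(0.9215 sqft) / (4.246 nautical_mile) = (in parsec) 3.528e-22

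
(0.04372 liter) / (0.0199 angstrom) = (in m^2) 2.197e+07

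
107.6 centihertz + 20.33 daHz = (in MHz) 0.0002044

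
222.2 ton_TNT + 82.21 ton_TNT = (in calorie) 3.044e+11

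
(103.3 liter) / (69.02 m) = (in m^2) 0.001497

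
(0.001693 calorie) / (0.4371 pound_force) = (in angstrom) 3.643e+07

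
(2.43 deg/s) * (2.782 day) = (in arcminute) 3.505e+07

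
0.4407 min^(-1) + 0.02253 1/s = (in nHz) 2.988e+07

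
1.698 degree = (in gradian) 1.887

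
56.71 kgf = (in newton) 556.1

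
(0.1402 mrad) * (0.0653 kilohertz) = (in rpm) 0.08742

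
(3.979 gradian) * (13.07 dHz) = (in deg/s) 4.68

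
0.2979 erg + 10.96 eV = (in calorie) 7.12e-09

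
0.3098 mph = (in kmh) 0.4986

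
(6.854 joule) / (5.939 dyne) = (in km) 115.4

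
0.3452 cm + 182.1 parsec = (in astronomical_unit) 3.756e+07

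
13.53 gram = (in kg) 0.01353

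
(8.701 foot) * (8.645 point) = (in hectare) 8.088e-07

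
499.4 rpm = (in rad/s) 52.3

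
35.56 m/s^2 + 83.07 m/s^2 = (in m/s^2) 118.6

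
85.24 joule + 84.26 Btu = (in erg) 8.898e+11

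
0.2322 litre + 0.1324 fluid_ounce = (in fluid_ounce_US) 7.984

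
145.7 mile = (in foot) 7.693e+05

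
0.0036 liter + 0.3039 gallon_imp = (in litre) 1.385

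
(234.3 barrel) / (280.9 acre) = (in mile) 2.036e-08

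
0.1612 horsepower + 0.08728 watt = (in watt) 120.3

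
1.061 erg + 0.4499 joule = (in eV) 2.808e+18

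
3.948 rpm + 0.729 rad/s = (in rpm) 10.91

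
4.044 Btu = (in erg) 4.267e+10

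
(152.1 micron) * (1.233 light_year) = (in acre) 4.384e+08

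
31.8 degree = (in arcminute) 1908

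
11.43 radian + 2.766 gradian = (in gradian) 730.4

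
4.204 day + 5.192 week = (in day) 40.55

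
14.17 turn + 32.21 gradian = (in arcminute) 3.078e+05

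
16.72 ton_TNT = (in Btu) 6.631e+07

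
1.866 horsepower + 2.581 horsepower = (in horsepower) 4.447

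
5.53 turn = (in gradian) 2212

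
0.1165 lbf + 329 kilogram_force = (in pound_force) 725.4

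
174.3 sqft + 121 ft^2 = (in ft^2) 295.3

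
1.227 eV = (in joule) 1.966e-19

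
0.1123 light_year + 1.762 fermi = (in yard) 1.162e+15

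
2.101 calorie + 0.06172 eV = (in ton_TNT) 2.101e-09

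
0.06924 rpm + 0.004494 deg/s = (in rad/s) 0.007329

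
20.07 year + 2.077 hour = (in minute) 1.055e+07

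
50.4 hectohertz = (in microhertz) 5.04e+09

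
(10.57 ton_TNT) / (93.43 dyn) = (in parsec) 0.001534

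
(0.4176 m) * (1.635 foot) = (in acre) 5.143e-05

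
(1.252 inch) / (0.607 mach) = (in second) 0.0001539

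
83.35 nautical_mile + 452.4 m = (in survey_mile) 96.2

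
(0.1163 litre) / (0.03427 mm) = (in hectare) 0.0003394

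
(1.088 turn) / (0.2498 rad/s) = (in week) 4.525e-05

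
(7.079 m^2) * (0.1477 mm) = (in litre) 1.046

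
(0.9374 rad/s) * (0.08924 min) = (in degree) 287.6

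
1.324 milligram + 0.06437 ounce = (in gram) 1.826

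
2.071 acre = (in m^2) 8381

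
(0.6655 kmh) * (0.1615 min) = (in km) 0.001791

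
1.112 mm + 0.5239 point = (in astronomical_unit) 8.669e-15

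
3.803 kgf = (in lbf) 8.384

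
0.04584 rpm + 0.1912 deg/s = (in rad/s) 0.008137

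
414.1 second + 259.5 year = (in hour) 2.273e+06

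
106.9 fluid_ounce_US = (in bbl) 0.01988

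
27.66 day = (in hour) 663.8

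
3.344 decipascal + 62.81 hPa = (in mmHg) 47.11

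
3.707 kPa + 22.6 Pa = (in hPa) 37.3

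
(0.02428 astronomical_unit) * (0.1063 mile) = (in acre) 1.535e+08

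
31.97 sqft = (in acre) 0.0007339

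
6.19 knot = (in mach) 0.009352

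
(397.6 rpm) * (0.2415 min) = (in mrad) 6.033e+05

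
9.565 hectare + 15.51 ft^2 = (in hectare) 9.565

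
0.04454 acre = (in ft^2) 1940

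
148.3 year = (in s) 4.677e+09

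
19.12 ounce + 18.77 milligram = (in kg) 0.5421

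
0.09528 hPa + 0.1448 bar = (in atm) 0.143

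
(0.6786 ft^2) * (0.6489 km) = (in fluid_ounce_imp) 1.44e+06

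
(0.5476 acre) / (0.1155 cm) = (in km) 1919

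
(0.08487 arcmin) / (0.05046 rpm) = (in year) 1.481e-10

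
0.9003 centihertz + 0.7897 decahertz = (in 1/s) 7.906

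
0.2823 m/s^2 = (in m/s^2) 0.2823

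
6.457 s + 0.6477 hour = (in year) 7.414e-05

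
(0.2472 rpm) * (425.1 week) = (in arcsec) 1.373e+12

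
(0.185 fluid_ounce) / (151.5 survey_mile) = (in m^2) 2.244e-11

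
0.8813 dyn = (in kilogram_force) 8.987e-07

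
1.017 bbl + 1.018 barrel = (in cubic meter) 0.3235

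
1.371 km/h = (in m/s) 0.3808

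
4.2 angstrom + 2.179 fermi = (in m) 4.2e-10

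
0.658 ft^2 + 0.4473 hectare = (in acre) 1.105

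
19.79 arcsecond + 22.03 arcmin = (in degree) 0.3727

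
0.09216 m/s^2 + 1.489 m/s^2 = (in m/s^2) 1.581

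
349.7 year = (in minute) 1.838e+08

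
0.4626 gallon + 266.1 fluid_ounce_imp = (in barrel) 0.05857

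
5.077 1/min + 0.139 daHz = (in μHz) 1.475e+06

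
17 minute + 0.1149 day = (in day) 0.1267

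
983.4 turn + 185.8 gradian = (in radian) 6182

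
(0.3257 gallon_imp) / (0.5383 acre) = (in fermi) 6.797e+08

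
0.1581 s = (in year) 5.013e-09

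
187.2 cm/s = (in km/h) 6.739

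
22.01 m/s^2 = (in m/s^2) 22.01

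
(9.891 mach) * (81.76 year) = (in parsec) 0.0002814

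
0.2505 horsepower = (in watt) 186.8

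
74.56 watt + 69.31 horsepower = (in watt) 5.176e+04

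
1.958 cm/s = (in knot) 0.03806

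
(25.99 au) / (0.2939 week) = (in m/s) 2.187e+07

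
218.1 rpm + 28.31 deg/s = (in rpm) 222.8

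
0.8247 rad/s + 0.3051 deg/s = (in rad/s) 0.83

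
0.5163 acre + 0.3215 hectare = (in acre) 1.311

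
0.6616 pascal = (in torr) 0.004962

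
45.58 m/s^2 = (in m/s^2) 45.58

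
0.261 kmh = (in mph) 0.1622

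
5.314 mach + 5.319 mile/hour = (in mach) 5.321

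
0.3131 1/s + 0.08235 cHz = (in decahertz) 0.03139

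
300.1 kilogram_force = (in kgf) 300.1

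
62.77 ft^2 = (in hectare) 0.0005832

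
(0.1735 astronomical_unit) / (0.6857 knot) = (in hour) 2.044e+07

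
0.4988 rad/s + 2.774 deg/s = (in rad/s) 0.5472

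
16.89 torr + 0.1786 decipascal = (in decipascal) 2.252e+04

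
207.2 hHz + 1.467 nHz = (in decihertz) 2.072e+05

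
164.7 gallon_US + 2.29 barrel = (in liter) 987.5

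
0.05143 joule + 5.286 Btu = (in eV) 3.481e+22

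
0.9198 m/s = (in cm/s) 91.98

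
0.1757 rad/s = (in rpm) 1.678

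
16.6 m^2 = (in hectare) 0.00166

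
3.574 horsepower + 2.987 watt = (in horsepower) 3.578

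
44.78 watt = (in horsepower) 0.06005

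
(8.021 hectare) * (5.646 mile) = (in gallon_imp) 1.603e+11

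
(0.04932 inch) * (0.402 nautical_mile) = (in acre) 0.0002305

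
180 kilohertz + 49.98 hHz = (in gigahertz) 0.000185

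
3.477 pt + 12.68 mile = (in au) 1.364e-07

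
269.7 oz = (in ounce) 269.7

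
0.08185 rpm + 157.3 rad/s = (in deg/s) 9013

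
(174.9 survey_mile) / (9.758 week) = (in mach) 0.0001401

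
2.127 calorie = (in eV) 5.555e+19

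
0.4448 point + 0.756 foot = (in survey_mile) 0.0001433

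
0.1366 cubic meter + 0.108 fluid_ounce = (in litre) 136.6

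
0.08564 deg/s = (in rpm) 0.01427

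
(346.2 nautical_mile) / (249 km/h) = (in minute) 154.5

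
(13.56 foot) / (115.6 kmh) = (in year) 4.081e-09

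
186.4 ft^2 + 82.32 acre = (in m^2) 3.332e+05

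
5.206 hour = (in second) 1.874e+04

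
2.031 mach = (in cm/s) 6.916e+04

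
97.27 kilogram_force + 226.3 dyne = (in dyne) 9.539e+07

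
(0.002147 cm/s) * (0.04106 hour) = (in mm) 3.174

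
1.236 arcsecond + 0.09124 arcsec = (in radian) 6.435e-06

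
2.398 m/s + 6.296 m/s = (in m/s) 8.694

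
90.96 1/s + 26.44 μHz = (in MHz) 9.096e-05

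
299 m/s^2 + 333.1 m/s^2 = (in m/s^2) 632.1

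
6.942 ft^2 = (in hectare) 6.449e-05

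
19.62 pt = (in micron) 6922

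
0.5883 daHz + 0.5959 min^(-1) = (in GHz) 5.893e-09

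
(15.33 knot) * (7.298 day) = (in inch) 1.958e+08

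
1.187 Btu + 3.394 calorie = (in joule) 1267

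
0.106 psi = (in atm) 0.007213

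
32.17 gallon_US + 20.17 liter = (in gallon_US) 37.5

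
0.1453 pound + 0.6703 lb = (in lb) 0.8156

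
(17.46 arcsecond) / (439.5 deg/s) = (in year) 3.499e-13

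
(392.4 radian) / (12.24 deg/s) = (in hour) 0.5102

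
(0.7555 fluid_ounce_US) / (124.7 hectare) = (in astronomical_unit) 1.198e-22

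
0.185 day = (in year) 0.0005068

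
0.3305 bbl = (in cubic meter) 0.05255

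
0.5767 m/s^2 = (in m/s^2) 0.5767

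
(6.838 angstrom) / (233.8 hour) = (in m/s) 8.124e-16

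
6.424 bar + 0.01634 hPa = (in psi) 93.17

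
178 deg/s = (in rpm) 29.67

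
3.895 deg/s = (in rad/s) 0.06798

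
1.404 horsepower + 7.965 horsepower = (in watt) 6986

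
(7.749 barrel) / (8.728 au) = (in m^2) 9.436e-13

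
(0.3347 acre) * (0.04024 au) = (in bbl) 5.129e+13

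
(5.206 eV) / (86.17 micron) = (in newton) 9.68e-15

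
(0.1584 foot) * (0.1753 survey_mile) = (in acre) 0.003366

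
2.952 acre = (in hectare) 1.195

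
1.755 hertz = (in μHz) 1.755e+06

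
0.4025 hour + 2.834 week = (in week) 2.836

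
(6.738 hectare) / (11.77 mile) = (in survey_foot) 11.67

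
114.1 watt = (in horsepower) 0.153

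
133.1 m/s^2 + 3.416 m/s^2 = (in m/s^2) 136.5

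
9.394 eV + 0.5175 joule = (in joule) 0.5175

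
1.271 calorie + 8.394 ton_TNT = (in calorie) 8.394e+09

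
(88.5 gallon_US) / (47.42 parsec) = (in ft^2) 2.464e-18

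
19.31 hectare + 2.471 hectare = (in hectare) 21.78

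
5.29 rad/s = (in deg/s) 303.1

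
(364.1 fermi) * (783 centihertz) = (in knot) 5.542e-12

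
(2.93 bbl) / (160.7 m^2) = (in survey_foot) 0.00951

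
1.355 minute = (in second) 81.3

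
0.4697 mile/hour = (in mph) 0.4697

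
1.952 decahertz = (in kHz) 0.01952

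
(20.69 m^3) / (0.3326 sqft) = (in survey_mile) 0.4161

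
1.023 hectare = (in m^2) 1.023e+04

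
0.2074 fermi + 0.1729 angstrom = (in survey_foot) 5.673e-11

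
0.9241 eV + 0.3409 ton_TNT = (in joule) 1.426e+09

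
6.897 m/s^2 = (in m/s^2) 6.897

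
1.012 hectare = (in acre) 2.501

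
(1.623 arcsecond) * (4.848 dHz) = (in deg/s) 0.0002186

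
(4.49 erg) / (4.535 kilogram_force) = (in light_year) 1.067e-24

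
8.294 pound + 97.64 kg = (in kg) 101.4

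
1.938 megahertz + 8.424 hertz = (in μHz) 1.938e+12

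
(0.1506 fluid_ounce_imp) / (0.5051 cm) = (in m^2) 0.0008472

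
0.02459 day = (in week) 0.003513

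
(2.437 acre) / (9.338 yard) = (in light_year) 1.221e-13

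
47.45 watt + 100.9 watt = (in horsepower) 0.1989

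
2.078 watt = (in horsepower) 0.002787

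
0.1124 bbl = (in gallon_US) 4.721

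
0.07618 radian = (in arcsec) 1.571e+04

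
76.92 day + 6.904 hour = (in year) 0.2115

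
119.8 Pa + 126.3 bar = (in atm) 124.6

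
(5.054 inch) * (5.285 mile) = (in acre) 0.2698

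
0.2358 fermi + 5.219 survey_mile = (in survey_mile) 5.219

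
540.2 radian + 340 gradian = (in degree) 3.126e+04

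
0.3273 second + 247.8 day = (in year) 0.6789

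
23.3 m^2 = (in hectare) 0.00233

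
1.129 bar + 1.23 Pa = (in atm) 1.114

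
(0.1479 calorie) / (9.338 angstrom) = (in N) 6.627e+08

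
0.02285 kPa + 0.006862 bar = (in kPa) 0.7091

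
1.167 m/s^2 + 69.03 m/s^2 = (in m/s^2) 70.2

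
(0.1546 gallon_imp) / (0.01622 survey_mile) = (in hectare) 2.692e-09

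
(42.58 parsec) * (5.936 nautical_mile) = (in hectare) 1.444e+18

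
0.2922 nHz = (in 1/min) 1.753e-08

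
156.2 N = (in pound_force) 35.12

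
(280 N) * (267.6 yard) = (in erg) 6.851e+11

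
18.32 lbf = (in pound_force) 18.32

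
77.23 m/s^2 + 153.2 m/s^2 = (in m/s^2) 230.4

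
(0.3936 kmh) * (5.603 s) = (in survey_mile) 0.0003806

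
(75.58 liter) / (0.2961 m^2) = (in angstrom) 2.553e+09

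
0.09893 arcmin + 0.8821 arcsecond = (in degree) 0.001894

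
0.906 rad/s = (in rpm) 8.652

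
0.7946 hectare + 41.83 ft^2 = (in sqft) 8.557e+04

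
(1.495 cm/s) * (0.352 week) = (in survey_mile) 1.978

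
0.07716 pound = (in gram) 35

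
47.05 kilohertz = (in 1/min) 2.823e+06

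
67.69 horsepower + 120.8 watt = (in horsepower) 67.85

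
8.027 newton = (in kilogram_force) 0.8185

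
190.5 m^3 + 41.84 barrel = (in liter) 1.972e+05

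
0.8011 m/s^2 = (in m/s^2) 0.8011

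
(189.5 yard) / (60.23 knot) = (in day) 6.473e-05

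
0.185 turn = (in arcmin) 3996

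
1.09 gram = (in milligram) 1090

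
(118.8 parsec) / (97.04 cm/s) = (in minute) 6.296e+16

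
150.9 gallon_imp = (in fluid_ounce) 2.32e+04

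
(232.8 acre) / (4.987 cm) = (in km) 1.889e+04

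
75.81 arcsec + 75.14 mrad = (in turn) 0.01202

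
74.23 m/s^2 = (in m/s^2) 74.23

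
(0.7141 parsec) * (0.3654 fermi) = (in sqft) 86.67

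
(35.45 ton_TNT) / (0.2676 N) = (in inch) 2.182e+13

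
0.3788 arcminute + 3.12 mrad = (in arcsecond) 666.3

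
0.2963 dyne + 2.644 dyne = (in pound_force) 6.61e-06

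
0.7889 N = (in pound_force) 0.1774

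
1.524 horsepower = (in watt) 1136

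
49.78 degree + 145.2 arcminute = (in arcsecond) 1.879e+05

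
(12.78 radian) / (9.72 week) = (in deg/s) 0.0001246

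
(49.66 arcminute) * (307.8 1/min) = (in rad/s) 0.07411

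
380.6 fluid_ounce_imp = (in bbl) 0.06802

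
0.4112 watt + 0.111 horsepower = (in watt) 83.18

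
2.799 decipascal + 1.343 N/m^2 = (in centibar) 0.001623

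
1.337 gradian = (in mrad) 21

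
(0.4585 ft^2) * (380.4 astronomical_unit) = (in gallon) 6.404e+14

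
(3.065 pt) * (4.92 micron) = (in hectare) 5.32e-13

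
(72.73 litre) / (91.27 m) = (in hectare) 7.969e-08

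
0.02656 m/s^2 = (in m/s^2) 0.02656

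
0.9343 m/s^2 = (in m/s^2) 0.9343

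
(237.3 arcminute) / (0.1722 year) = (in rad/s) 1.271e-08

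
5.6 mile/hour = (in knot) 4.866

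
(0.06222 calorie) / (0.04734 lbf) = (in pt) 3504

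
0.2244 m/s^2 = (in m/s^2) 0.2244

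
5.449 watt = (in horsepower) 0.007307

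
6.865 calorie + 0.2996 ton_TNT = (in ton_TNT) 0.2996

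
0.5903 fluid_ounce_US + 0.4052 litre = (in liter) 0.4227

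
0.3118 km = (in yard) 341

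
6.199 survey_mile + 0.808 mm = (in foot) 3.273e+04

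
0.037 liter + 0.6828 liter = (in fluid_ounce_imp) 25.33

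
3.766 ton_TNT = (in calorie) 3.766e+09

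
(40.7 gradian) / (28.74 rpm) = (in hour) 5.901e-05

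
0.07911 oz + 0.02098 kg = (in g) 23.22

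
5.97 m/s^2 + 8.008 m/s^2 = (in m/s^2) 13.98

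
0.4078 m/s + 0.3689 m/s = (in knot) 1.51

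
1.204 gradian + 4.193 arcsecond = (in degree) 1.085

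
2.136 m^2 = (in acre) 0.0005278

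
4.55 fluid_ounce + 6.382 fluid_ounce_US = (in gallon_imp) 0.07112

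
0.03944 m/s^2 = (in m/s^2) 0.03944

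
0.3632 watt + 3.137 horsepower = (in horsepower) 3.137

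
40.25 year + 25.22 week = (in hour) 3.568e+05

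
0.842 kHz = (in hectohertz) 8.42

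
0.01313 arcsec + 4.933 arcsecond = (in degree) 0.001374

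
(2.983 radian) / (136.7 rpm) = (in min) 0.003473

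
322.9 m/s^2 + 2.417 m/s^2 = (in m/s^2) 325.3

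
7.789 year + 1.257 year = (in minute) 4.755e+06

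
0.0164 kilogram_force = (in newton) 0.1608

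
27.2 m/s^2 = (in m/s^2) 27.2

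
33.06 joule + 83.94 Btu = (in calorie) 2.117e+04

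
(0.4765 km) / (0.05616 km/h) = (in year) 0.0009686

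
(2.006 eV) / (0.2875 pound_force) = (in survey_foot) 8.245e-19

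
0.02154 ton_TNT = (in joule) 9.012e+07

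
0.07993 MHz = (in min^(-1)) 4.796e+06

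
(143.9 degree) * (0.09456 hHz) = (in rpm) 226.8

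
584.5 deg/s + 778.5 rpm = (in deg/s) 5255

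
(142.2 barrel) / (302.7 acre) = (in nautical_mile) 9.965e-09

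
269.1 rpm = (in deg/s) 1615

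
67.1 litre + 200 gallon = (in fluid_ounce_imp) 2.901e+04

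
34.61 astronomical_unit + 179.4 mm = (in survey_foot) 1.699e+13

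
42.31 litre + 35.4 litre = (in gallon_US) 20.53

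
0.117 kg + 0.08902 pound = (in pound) 0.347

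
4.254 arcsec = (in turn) 3.282e-06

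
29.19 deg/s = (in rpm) 4.865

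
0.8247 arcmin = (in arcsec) 49.48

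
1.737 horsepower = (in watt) 1295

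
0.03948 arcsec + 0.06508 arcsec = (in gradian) 3.227e-05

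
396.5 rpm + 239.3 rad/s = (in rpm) 2682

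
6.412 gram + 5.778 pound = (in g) 2627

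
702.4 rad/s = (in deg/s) 4.024e+04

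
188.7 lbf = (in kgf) 85.59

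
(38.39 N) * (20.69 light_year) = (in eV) 4.69e+37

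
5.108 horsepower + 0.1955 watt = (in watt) 3809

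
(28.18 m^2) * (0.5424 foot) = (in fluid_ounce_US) 1.575e+05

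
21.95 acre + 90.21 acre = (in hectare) 45.39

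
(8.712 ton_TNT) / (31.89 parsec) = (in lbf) 8.328e-09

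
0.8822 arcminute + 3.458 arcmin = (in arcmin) 4.34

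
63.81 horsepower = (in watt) 4.758e+04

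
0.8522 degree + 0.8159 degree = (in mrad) 29.11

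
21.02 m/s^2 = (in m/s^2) 21.02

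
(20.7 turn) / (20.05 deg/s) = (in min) 6.195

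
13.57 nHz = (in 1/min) 8.142e-07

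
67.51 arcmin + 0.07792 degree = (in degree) 1.203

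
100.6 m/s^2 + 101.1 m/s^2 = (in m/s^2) 201.7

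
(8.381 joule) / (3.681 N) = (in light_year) 2.407e-16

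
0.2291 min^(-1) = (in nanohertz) 3.818e+06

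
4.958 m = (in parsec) 1.607e-16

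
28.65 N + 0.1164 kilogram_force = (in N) 29.79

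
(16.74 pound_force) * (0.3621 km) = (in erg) 2.696e+11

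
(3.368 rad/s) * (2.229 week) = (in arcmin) 1.561e+10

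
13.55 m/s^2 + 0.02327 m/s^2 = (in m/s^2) 13.57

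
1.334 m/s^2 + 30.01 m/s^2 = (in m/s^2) 31.34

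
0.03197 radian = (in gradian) 2.035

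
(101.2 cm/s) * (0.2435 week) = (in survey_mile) 92.61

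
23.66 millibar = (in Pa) 2366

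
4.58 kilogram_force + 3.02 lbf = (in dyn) 5.835e+06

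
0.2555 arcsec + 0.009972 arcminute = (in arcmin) 0.01423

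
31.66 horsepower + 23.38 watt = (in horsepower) 31.69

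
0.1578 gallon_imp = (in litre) 0.7174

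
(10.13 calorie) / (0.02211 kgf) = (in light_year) 2.066e-14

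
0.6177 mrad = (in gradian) 0.03932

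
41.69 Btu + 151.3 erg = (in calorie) 1.051e+04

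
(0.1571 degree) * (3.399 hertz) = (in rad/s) 0.00932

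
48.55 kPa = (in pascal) 4.855e+04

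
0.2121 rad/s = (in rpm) 2.025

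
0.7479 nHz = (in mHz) 7.479e-07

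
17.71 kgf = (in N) 173.7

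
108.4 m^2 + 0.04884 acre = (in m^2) 306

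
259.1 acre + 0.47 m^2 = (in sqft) 1.129e+07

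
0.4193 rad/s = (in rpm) 4.004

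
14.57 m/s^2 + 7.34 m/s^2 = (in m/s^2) 21.91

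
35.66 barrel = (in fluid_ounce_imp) 1.995e+05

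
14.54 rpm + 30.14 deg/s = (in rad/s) 2.049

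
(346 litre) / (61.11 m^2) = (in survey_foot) 0.01858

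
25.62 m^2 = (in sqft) 275.8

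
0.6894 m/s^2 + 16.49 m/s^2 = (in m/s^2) 17.18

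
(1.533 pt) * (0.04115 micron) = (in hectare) 2.225e-15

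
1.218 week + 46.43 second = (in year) 0.02336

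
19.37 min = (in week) 0.001922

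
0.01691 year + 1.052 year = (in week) 55.74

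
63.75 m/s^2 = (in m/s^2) 63.75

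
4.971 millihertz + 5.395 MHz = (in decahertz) 5.395e+05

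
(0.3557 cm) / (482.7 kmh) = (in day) 3.07e-10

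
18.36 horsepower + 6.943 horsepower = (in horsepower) 25.3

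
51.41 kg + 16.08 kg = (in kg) 67.49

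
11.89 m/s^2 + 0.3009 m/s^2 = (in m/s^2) 12.19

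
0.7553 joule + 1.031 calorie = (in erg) 5.069e+07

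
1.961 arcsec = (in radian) 9.507e-06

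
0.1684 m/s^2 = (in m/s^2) 0.1684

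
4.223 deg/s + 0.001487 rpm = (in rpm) 0.7053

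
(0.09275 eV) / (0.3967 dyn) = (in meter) 3.746e-15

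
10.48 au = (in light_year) 0.0001657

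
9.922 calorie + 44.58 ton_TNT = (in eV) 1.164e+30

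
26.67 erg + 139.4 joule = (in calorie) 33.32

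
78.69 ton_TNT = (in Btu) 3.121e+08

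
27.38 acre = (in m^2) 1.108e+05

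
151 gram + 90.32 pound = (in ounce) 1450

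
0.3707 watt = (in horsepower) 0.0004971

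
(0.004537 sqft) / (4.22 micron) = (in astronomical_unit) 6.677e-10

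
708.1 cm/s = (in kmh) 25.49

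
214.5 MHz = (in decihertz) 2.145e+09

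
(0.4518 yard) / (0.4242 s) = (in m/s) 0.9739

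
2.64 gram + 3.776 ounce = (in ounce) 3.869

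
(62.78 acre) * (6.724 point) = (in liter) 6.027e+05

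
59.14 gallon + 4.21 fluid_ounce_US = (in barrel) 1.409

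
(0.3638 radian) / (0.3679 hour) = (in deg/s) 0.01574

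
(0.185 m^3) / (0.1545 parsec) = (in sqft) 4.177e-16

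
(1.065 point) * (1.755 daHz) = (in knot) 0.01282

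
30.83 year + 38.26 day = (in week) 1613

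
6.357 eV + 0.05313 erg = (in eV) 3.316e+10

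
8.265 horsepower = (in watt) 6163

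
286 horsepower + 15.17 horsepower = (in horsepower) 301.2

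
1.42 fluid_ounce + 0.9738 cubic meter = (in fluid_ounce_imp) 3.427e+04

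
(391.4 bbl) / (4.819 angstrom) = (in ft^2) 1.39e+12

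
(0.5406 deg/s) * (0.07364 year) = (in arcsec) 4.52e+09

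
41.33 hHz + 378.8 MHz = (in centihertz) 3.788e+10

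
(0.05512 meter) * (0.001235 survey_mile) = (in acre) 2.707e-05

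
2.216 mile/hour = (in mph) 2.216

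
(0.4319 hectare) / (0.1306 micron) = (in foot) 1.085e+11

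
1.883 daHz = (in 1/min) 1130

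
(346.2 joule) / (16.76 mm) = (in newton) 2.066e+04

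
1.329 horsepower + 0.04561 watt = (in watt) 991.1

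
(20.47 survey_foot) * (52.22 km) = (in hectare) 32.58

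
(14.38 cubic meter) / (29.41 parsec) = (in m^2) 1.585e-17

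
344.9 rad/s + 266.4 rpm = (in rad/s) 372.8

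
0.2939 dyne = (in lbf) 6.607e-07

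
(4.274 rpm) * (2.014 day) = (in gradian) 4.958e+06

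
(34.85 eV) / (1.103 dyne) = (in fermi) 506.2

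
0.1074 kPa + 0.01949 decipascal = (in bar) 0.001074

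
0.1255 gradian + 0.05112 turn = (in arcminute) 1111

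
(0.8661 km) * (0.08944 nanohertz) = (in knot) 1.506e-07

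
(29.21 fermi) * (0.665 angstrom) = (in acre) 4.8e-28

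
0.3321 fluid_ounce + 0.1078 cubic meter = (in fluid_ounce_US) 3645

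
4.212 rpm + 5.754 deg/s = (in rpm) 5.171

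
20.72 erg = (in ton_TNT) 4.952e-16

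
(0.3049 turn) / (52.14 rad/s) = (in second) 0.03674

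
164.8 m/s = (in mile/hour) 368.6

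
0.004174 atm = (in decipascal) 4229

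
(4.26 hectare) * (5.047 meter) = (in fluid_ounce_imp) 7.567e+09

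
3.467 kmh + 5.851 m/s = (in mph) 15.24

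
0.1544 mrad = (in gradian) 0.009829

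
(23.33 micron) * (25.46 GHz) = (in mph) 1.329e+06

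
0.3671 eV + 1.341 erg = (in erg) 1.341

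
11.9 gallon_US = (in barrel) 0.2833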